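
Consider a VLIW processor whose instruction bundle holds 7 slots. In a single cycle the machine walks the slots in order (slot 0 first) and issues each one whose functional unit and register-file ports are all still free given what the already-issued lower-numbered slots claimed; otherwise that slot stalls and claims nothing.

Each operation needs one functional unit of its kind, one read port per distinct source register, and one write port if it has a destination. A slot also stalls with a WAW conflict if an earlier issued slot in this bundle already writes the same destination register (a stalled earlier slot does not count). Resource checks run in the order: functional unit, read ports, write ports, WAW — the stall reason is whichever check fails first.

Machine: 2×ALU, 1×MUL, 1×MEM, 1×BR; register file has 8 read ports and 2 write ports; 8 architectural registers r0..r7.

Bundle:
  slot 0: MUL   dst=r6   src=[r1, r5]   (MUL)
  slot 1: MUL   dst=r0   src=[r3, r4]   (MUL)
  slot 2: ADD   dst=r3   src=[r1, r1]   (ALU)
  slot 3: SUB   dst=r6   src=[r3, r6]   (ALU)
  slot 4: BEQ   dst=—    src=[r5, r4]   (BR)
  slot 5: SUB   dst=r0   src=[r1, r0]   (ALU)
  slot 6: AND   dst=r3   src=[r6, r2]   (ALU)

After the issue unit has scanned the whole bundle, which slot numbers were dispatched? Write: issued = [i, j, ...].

slot 0 (MUL): ISSUE — free A2,Mu0,Ld1,B1 rp6 wp1
slot 1 (MUL): stall FU — free A2,Mu0,Ld1,B1 rp6 wp1
slot 2 (ALU): ISSUE — free A1,Mu0,Ld1,B1 rp5 wp0
slot 3 (ALU): stall WR_PORT — free A1,Mu0,Ld1,B1 rp5 wp0
slot 4 (BR): ISSUE — free A1,Mu0,Ld1,B0 rp3 wp0
slot 5 (ALU): stall WR_PORT — free A1,Mu0,Ld1,B0 rp3 wp0
slot 6 (ALU): stall WR_PORT — free A1,Mu0,Ld1,B0 rp3 wp0

issued = [0, 2, 4]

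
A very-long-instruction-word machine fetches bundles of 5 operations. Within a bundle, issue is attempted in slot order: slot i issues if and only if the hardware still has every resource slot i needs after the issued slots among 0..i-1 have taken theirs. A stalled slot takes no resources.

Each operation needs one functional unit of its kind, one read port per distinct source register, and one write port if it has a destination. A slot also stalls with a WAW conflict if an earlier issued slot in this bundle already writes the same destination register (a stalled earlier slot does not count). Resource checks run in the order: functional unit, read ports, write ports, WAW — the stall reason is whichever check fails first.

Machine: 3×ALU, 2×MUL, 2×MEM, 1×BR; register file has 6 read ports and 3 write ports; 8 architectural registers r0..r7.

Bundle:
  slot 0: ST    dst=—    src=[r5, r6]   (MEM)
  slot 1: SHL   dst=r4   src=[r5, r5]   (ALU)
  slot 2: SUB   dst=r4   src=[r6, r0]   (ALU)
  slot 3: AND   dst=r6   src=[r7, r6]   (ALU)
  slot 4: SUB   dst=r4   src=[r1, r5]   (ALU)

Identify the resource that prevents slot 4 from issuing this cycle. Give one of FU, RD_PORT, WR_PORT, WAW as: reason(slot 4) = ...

reason(slot 4) = RD_PORT

(0) want 1×MEM +2rd +0wr — yes → AL3|MU2|ME1|BR1|rd4|wr3
(1) want 1×ALU +1rd +1wr — yes → AL2|MU2|ME1|BR1|rd3|wr2
(2) want 1×ALU +2rd +1wr — WAW → AL2|MU2|ME1|BR1|rd3|wr2
(3) want 1×ALU +2rd +1wr — yes → AL1|MU2|ME1|BR1|rd1|wr1
(4) want 1×ALU +2rd +1wr — RD_PORT → AL1|MU2|ME1|BR1|rd1|wr1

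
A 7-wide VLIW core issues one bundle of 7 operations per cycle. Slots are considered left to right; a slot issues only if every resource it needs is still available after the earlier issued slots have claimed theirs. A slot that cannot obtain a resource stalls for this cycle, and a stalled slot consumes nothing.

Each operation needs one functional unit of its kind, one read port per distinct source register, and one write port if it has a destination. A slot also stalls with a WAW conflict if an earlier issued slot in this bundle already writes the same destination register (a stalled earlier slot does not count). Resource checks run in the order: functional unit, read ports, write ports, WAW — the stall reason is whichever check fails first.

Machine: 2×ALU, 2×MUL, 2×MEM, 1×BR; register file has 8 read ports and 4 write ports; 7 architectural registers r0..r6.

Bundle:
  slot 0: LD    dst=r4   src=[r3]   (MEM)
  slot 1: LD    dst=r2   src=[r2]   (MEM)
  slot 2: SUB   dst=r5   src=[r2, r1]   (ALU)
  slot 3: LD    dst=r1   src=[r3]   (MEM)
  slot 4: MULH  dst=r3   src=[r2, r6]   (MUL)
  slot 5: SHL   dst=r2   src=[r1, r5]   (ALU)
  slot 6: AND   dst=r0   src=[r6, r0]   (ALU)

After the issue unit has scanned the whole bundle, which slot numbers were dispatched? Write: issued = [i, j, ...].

issued = [0, 1, 2, 4]

[0] MEM needs rd=1 wr=1: ok; after: ALU=2 MUL=2 MEM=1 BR=1, R=7, W=3
[1] MEM needs rd=1 wr=1: ok; after: ALU=2 MUL=2 MEM=0 BR=1, R=6, W=2
[2] ALU needs rd=2 wr=1: ok; after: ALU=1 MUL=2 MEM=0 BR=1, R=4, W=1
[3] MEM needs rd=1 wr=1: FU; after: ALU=1 MUL=2 MEM=0 BR=1, R=4, W=1
[4] MUL needs rd=2 wr=1: ok; after: ALU=1 MUL=1 MEM=0 BR=1, R=2, W=0
[5] ALU needs rd=2 wr=1: WR_PORT; after: ALU=1 MUL=1 MEM=0 BR=1, R=2, W=0
[6] ALU needs rd=2 wr=1: WR_PORT; after: ALU=1 MUL=1 MEM=0 BR=1, R=2, W=0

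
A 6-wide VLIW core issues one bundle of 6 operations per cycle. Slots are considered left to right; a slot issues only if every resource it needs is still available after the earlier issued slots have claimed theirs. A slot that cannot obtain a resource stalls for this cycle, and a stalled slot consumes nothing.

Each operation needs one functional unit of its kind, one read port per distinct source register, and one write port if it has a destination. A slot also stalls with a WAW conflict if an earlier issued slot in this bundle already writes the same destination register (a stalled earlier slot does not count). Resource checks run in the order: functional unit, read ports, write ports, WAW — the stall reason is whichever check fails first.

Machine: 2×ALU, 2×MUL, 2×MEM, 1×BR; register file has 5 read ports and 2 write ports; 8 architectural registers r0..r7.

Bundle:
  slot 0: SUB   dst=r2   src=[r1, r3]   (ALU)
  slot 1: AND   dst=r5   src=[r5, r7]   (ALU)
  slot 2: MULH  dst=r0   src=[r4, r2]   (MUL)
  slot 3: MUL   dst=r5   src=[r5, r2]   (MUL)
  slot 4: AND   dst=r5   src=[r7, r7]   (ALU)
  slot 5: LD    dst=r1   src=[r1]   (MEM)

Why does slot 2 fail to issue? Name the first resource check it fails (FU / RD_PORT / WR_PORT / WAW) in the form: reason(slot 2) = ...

reason(slot 2) = RD_PORT

slot 0 (ALU): ISSUE — free A1,Mu2,Ld2,B1 rp3 wp1
slot 1 (ALU): ISSUE — free A0,Mu2,Ld2,B1 rp1 wp0
slot 2 (MUL): stall RD_PORT — free A0,Mu2,Ld2,B1 rp1 wp0
slot 3 (MUL): stall RD_PORT — free A0,Mu2,Ld2,B1 rp1 wp0
slot 4 (ALU): stall FU — free A0,Mu2,Ld2,B1 rp1 wp0
slot 5 (MEM): stall WR_PORT — free A0,Mu2,Ld2,B1 rp1 wp0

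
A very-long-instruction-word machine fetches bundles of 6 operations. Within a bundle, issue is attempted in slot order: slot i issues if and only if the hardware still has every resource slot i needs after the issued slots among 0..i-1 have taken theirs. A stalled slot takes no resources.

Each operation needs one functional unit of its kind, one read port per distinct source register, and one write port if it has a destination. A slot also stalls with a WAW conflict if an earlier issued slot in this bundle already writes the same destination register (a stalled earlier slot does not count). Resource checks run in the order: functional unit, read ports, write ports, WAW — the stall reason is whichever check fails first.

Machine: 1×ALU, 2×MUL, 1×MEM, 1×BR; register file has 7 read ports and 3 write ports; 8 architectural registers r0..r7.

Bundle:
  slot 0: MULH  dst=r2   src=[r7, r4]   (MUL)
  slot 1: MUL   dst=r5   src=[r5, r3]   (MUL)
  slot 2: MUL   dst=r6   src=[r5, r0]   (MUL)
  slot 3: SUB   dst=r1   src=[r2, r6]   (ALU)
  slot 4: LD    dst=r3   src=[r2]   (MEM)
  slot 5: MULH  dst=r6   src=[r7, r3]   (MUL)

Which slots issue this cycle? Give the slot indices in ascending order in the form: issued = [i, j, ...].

issued = [0, 1, 3]

(0) want 1×MUL +2rd +1wr — yes → AL1|MU1|ME1|BR1|rd5|wr2
(1) want 1×MUL +2rd +1wr — yes → AL1|MU0|ME1|BR1|rd3|wr1
(2) want 1×MUL +2rd +1wr — FU → AL1|MU0|ME1|BR1|rd3|wr1
(3) want 1×ALU +2rd +1wr — yes → AL0|MU0|ME1|BR1|rd1|wr0
(4) want 1×MEM +1rd +1wr — WR_PORT → AL0|MU0|ME1|BR1|rd1|wr0
(5) want 1×MUL +2rd +1wr — FU → AL0|MU0|ME1|BR1|rd1|wr0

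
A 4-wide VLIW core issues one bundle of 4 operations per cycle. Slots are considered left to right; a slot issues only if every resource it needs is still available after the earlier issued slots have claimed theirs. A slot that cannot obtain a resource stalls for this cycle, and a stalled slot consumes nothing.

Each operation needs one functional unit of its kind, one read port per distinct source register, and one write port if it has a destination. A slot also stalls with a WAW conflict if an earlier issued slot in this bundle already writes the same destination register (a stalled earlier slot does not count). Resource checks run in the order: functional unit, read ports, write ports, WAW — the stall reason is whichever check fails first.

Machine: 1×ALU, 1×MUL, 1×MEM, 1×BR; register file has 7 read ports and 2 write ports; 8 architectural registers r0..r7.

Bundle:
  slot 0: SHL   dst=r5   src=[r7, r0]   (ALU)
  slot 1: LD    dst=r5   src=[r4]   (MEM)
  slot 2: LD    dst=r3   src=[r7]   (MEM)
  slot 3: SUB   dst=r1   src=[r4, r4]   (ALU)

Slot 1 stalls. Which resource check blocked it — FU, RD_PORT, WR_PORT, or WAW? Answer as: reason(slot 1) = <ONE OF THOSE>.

reason(slot 1) = WAW

  0. ALU→r5 ⇒ go  {0A/1Mu/1Ld/1B | 5r 1w}
  1. MEM→r5 ⇒ no(WAW)  {0A/1Mu/1Ld/1B | 5r 1w}
  2. MEM→r3 ⇒ go  {0A/1Mu/0Ld/1B | 4r 0w}
  3. ALU→r1 ⇒ no(FU)  {0A/1Mu/0Ld/1B | 4r 0w}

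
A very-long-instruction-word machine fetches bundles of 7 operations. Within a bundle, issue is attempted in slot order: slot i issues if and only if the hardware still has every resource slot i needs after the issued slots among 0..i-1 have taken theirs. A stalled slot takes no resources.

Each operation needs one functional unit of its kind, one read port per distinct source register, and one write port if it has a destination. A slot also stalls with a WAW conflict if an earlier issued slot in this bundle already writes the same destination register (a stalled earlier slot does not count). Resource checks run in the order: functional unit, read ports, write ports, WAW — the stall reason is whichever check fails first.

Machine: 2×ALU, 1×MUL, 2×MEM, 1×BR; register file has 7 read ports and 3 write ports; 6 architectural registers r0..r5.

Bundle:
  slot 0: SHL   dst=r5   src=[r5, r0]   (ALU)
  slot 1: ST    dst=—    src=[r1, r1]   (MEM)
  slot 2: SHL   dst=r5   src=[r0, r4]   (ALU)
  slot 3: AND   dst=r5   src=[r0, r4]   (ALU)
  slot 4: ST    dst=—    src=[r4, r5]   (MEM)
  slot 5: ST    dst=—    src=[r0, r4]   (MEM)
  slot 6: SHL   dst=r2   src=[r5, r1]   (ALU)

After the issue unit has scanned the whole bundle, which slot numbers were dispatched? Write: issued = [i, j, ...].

issued = [0, 1, 4, 6]

[0] ALU needs rd=2 wr=1: ok; after: ALU=1 MUL=1 MEM=2 BR=1, R=5, W=2
[1] MEM needs rd=1 wr=0: ok; after: ALU=1 MUL=1 MEM=1 BR=1, R=4, W=2
[2] ALU needs rd=2 wr=1: WAW; after: ALU=1 MUL=1 MEM=1 BR=1, R=4, W=2
[3] ALU needs rd=2 wr=1: WAW; after: ALU=1 MUL=1 MEM=1 BR=1, R=4, W=2
[4] MEM needs rd=2 wr=0: ok; after: ALU=1 MUL=1 MEM=0 BR=1, R=2, W=2
[5] MEM needs rd=2 wr=0: FU; after: ALU=1 MUL=1 MEM=0 BR=1, R=2, W=2
[6] ALU needs rd=2 wr=1: ok; after: ALU=0 MUL=1 MEM=0 BR=1, R=0, W=1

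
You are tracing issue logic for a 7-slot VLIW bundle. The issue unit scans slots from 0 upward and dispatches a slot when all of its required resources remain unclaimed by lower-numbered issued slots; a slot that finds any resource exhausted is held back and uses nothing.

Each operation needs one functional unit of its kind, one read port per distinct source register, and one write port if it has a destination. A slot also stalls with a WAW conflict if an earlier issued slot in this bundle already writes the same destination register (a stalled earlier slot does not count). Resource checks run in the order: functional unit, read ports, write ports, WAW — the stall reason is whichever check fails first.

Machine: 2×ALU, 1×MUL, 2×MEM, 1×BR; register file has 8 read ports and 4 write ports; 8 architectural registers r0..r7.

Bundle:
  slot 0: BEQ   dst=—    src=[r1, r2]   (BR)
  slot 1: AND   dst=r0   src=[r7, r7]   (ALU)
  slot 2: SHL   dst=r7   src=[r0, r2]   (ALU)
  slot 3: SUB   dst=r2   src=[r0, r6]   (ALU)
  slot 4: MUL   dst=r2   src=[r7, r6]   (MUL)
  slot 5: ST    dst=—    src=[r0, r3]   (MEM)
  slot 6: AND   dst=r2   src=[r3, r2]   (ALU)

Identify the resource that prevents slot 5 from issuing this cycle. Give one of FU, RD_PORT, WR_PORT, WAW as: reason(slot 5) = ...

reason(slot 5) = RD_PORT

  0. BR ⇒ go  {2A/1Mu/2Ld/0B | 6r 4w}
  1. ALU→r0 ⇒ go  {1A/1Mu/2Ld/0B | 5r 3w}
  2. ALU→r7 ⇒ go  {0A/1Mu/2Ld/0B | 3r 2w}
  3. ALU→r2 ⇒ no(FU)  {0A/1Mu/2Ld/0B | 3r 2w}
  4. MUL→r2 ⇒ go  {0A/0Mu/2Ld/0B | 1r 1w}
  5. MEM ⇒ no(RD_PORT)  {0A/0Mu/2Ld/0B | 1r 1w}
  6. ALU→r2 ⇒ no(FU)  {0A/0Mu/2Ld/0B | 1r 1w}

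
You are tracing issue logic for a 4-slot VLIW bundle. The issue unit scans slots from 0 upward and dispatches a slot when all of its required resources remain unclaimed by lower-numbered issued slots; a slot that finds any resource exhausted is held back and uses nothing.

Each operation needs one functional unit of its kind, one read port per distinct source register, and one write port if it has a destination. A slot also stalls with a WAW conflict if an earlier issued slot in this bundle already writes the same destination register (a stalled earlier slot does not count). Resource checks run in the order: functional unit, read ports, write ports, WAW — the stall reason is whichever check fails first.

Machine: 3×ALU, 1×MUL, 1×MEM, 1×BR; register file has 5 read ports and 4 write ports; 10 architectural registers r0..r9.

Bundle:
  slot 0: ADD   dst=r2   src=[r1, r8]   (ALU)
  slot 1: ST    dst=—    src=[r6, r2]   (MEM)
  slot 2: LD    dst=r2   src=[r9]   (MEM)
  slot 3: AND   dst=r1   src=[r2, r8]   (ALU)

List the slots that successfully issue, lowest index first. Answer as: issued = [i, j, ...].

issued = [0, 1]

slot 0 (ALU): ISSUE — free A2,Mu1,Ld1,B1 rp3 wp3
slot 1 (MEM): ISSUE — free A2,Mu1,Ld0,B1 rp1 wp3
slot 2 (MEM): stall FU — free A2,Mu1,Ld0,B1 rp1 wp3
slot 3 (ALU): stall RD_PORT — free A2,Mu1,Ld0,B1 rp1 wp3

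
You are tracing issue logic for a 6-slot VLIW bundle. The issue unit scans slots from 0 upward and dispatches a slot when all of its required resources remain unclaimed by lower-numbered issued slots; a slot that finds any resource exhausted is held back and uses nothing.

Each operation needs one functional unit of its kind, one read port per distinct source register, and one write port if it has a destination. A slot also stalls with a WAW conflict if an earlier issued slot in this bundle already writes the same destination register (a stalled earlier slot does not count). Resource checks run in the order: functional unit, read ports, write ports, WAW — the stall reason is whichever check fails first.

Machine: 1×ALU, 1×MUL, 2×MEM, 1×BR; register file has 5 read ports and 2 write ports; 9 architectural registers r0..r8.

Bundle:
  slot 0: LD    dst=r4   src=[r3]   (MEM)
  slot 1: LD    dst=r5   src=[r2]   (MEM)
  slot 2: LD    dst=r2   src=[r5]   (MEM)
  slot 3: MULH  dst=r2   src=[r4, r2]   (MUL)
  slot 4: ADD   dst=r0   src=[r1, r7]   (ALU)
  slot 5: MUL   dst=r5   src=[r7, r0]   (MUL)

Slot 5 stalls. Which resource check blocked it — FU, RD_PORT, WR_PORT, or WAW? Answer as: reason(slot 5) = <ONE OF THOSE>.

reason(slot 5) = WR_PORT

[0] MEM needs rd=1 wr=1: ok; after: ALU=1 MUL=1 MEM=1 BR=1, R=4, W=1
[1] MEM needs rd=1 wr=1: ok; after: ALU=1 MUL=1 MEM=0 BR=1, R=3, W=0
[2] MEM needs rd=1 wr=1: FU; after: ALU=1 MUL=1 MEM=0 BR=1, R=3, W=0
[3] MUL needs rd=2 wr=1: WR_PORT; after: ALU=1 MUL=1 MEM=0 BR=1, R=3, W=0
[4] ALU needs rd=2 wr=1: WR_PORT; after: ALU=1 MUL=1 MEM=0 BR=1, R=3, W=0
[5] MUL needs rd=2 wr=1: WR_PORT; after: ALU=1 MUL=1 MEM=0 BR=1, R=3, W=0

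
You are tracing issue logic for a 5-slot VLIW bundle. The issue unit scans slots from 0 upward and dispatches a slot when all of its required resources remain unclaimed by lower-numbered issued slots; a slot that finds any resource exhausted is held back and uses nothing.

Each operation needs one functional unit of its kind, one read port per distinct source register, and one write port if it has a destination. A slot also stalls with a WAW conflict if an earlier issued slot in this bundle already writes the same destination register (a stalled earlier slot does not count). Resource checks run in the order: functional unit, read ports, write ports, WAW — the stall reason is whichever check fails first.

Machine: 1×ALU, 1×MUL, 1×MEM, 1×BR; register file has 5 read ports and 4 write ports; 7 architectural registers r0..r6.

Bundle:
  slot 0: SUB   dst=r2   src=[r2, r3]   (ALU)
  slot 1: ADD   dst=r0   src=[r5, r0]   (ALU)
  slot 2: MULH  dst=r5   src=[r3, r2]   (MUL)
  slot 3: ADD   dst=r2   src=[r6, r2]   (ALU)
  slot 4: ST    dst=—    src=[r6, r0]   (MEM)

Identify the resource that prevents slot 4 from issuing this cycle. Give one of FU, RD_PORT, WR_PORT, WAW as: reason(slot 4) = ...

[0] ALU needs rd=2 wr=1: ok; after: ALU=0 MUL=1 MEM=1 BR=1, R=3, W=3
[1] ALU needs rd=2 wr=1: FU; after: ALU=0 MUL=1 MEM=1 BR=1, R=3, W=3
[2] MUL needs rd=2 wr=1: ok; after: ALU=0 MUL=0 MEM=1 BR=1, R=1, W=2
[3] ALU needs rd=2 wr=1: FU; after: ALU=0 MUL=0 MEM=1 BR=1, R=1, W=2
[4] MEM needs rd=2 wr=0: RD_PORT; after: ALU=0 MUL=0 MEM=1 BR=1, R=1, W=2

reason(slot 4) = RD_PORT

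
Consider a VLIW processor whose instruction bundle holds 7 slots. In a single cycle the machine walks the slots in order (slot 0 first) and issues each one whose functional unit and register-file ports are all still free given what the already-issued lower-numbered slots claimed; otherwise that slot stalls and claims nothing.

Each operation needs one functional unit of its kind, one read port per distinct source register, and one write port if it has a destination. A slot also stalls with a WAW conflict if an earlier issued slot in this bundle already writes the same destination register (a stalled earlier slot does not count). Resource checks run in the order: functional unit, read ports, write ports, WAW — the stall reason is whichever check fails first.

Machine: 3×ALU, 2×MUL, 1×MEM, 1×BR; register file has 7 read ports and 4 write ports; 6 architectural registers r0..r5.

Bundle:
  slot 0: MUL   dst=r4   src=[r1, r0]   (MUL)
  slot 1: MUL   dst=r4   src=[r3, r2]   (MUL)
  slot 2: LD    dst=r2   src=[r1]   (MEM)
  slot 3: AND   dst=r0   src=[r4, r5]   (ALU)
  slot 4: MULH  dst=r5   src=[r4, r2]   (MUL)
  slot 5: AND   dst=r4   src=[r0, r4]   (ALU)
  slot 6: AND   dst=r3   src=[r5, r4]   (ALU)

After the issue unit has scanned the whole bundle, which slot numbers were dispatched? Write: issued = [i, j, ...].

(0) want 1×MUL +2rd +1wr — yes → AL3|MU1|ME1|BR1|rd5|wr3
(1) want 1×MUL +2rd +1wr — WAW → AL3|MU1|ME1|BR1|rd5|wr3
(2) want 1×MEM +1rd +1wr — yes → AL3|MU1|ME0|BR1|rd4|wr2
(3) want 1×ALU +2rd +1wr — yes → AL2|MU1|ME0|BR1|rd2|wr1
(4) want 1×MUL +2rd +1wr — yes → AL2|MU0|ME0|BR1|rd0|wr0
(5) want 1×ALU +2rd +1wr — RD_PORT → AL2|MU0|ME0|BR1|rd0|wr0
(6) want 1×ALU +2rd +1wr — RD_PORT → AL2|MU0|ME0|BR1|rd0|wr0

issued = [0, 2, 3, 4]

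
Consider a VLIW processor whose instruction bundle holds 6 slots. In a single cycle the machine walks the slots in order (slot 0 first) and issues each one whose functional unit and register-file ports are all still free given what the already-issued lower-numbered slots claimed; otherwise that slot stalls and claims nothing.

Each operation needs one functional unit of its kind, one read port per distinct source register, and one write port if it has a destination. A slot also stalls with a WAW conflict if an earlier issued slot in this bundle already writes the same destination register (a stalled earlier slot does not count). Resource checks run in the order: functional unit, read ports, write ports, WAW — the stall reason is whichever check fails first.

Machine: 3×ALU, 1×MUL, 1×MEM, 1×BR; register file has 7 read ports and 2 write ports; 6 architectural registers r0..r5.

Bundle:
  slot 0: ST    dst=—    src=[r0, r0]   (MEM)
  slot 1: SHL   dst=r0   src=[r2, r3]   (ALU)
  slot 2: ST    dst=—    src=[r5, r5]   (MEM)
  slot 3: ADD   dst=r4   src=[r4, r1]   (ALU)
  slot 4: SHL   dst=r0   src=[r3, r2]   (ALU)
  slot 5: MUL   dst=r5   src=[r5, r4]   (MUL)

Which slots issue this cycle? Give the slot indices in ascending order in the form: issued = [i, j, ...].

issued = [0, 1, 3]

  0. MEM ⇒ go  {3A/1Mu/0Ld/1B | 6r 2w}
  1. ALU→r0 ⇒ go  {2A/1Mu/0Ld/1B | 4r 1w}
  2. MEM ⇒ no(FU)  {2A/1Mu/0Ld/1B | 4r 1w}
  3. ALU→r4 ⇒ go  {1A/1Mu/0Ld/1B | 2r 0w}
  4. ALU→r0 ⇒ no(WR_PORT)  {1A/1Mu/0Ld/1B | 2r 0w}
  5. MUL→r5 ⇒ no(WR_PORT)  {1A/1Mu/0Ld/1B | 2r 0w}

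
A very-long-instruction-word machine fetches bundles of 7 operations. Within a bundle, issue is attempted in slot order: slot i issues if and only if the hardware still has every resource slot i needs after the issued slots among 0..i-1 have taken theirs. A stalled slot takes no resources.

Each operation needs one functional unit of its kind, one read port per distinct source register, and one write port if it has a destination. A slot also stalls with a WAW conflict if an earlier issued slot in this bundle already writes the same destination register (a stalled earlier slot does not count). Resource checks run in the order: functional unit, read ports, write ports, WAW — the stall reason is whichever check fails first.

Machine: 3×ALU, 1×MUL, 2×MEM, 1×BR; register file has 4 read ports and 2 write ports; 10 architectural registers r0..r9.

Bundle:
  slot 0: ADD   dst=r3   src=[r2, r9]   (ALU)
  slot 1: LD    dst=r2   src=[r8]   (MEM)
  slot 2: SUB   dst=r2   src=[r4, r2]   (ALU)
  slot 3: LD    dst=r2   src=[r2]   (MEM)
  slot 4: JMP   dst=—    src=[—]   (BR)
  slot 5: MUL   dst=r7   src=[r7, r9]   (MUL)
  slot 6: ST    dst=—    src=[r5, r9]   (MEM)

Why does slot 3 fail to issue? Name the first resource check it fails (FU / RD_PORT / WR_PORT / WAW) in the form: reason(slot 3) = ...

reason(slot 3) = WR_PORT

[0] ALU needs rd=2 wr=1: ok; after: ALU=2 MUL=1 MEM=2 BR=1, R=2, W=1
[1] MEM needs rd=1 wr=1: ok; after: ALU=2 MUL=1 MEM=1 BR=1, R=1, W=0
[2] ALU needs rd=2 wr=1: RD_PORT; after: ALU=2 MUL=1 MEM=1 BR=1, R=1, W=0
[3] MEM needs rd=1 wr=1: WR_PORT; after: ALU=2 MUL=1 MEM=1 BR=1, R=1, W=0
[4] BR needs rd=0 wr=0: ok; after: ALU=2 MUL=1 MEM=1 BR=0, R=1, W=0
[5] MUL needs rd=2 wr=1: RD_PORT; after: ALU=2 MUL=1 MEM=1 BR=0, R=1, W=0
[6] MEM needs rd=2 wr=0: RD_PORT; after: ALU=2 MUL=1 MEM=1 BR=0, R=1, W=0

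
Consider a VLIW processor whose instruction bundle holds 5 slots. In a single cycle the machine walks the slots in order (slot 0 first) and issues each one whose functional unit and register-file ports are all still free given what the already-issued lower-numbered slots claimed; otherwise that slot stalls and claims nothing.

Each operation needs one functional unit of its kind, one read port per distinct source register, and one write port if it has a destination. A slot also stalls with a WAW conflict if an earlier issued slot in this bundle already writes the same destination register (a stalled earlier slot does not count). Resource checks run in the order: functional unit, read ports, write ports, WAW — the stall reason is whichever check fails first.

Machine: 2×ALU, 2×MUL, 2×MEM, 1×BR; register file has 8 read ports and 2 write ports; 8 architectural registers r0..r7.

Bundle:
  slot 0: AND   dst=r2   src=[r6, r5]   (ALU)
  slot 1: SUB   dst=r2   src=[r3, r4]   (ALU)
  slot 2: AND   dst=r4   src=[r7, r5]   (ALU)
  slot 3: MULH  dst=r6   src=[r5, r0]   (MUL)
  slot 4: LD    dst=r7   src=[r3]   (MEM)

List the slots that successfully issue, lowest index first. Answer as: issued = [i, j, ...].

issued = [0, 2]

#0 ALU src=r6,r5 dispatched  <A:1 Mu:2 Ld:2 B:1 rd:6 wr:1>
#1 ALU src=r3,r4 held:WAW  <A:1 Mu:2 Ld:2 B:1 rd:6 wr:1>
#2 ALU src=r7,r5 dispatched  <A:0 Mu:2 Ld:2 B:1 rd:4 wr:0>
#3 MUL src=r5,r0 held:WR_PORT  <A:0 Mu:2 Ld:2 B:1 rd:4 wr:0>
#4 MEM src=r3 held:WR_PORT  <A:0 Mu:2 Ld:2 B:1 rd:4 wr:0>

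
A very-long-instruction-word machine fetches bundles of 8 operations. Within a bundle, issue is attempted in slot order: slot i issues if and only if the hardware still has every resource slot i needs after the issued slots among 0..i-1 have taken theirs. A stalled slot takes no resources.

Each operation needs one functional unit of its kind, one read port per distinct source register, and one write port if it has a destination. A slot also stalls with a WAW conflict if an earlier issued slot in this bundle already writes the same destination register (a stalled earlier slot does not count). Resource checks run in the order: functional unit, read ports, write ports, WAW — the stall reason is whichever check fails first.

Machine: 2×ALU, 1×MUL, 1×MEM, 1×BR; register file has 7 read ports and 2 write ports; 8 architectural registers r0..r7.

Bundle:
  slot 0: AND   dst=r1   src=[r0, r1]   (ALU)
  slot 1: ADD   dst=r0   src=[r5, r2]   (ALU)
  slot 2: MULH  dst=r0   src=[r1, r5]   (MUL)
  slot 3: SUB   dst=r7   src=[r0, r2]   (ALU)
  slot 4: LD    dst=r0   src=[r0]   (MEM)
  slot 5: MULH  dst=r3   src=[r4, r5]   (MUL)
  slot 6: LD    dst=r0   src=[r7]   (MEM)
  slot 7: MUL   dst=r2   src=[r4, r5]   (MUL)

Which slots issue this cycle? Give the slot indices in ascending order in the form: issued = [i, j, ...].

issued = [0, 1]

(0) want 1×ALU +2rd +1wr — yes → AL1|MU1|ME1|BR1|rd5|wr1
(1) want 1×ALU +2rd +1wr — yes → AL0|MU1|ME1|BR1|rd3|wr0
(2) want 1×MUL +2rd +1wr — WR_PORT → AL0|MU1|ME1|BR1|rd3|wr0
(3) want 1×ALU +2rd +1wr — FU → AL0|MU1|ME1|BR1|rd3|wr0
(4) want 1×MEM +1rd +1wr — WR_PORT → AL0|MU1|ME1|BR1|rd3|wr0
(5) want 1×MUL +2rd +1wr — WR_PORT → AL0|MU1|ME1|BR1|rd3|wr0
(6) want 1×MEM +1rd +1wr — WR_PORT → AL0|MU1|ME1|BR1|rd3|wr0
(7) want 1×MUL +2rd +1wr — WR_PORT → AL0|MU1|ME1|BR1|rd3|wr0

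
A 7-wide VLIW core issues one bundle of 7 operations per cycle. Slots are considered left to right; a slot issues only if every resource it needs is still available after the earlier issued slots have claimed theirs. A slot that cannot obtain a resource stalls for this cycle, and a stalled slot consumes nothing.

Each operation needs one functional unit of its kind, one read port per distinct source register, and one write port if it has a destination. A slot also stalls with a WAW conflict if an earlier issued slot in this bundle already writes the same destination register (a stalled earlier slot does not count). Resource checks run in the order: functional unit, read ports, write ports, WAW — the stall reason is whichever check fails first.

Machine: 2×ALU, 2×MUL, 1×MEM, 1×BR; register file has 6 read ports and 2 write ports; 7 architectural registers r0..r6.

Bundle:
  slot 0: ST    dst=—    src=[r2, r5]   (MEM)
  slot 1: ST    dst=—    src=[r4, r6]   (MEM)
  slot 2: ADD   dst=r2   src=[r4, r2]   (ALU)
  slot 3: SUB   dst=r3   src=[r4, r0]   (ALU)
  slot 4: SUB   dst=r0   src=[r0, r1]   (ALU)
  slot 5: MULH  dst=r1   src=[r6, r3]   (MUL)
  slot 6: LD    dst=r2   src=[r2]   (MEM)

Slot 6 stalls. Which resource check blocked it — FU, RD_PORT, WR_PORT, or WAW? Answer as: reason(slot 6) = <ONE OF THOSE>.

slot 0 (MEM): ISSUE — free A2,Mu2,Ld0,B1 rp4 wp2
slot 1 (MEM): stall FU — free A2,Mu2,Ld0,B1 rp4 wp2
slot 2 (ALU): ISSUE — free A1,Mu2,Ld0,B1 rp2 wp1
slot 3 (ALU): ISSUE — free A0,Mu2,Ld0,B1 rp0 wp0
slot 4 (ALU): stall FU — free A0,Mu2,Ld0,B1 rp0 wp0
slot 5 (MUL): stall RD_PORT — free A0,Mu2,Ld0,B1 rp0 wp0
slot 6 (MEM): stall FU — free A0,Mu2,Ld0,B1 rp0 wp0

reason(slot 6) = FU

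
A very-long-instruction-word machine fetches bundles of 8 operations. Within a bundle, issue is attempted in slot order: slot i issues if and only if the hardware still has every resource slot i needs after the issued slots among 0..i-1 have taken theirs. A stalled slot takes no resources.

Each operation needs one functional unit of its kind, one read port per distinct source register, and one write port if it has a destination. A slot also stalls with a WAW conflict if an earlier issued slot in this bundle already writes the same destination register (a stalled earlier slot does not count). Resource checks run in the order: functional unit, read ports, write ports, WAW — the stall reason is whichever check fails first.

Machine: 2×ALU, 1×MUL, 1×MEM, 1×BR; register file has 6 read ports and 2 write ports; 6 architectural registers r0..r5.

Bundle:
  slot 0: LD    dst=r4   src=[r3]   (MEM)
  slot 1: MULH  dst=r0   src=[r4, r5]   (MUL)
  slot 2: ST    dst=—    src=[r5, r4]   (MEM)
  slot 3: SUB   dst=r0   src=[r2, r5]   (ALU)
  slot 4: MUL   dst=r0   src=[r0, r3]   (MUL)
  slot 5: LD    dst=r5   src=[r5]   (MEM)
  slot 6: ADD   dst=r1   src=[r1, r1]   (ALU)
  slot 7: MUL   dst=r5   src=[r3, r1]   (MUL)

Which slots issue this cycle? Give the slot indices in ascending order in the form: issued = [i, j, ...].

(0) want 1×MEM +1rd +1wr — yes → AL2|MU1|ME0|BR1|rd5|wr1
(1) want 1×MUL +2rd +1wr — yes → AL2|MU0|ME0|BR1|rd3|wr0
(2) want 1×MEM +2rd +0wr — FU → AL2|MU0|ME0|BR1|rd3|wr0
(3) want 1×ALU +2rd +1wr — WR_PORT → AL2|MU0|ME0|BR1|rd3|wr0
(4) want 1×MUL +2rd +1wr — FU → AL2|MU0|ME0|BR1|rd3|wr0
(5) want 1×MEM +1rd +1wr — FU → AL2|MU0|ME0|BR1|rd3|wr0
(6) want 1×ALU +1rd +1wr — WR_PORT → AL2|MU0|ME0|BR1|rd3|wr0
(7) want 1×MUL +2rd +1wr — FU → AL2|MU0|ME0|BR1|rd3|wr0

issued = [0, 1]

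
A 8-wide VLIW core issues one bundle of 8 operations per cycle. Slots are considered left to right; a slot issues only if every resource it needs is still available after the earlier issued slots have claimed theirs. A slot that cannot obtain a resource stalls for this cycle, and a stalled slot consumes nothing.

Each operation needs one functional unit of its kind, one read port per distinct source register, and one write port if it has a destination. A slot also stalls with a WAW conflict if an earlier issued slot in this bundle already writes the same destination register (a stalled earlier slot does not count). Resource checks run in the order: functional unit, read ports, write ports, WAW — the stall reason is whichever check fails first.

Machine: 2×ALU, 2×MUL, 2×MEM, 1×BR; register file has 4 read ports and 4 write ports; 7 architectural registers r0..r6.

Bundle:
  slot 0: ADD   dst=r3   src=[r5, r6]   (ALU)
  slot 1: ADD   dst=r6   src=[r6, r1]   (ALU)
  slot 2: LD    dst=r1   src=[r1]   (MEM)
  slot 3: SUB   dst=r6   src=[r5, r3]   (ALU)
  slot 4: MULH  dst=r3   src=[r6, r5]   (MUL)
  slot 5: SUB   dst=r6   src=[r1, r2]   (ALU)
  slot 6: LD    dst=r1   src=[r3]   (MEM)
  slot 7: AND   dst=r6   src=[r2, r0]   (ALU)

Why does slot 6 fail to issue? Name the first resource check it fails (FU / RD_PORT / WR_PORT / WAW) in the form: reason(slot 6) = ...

(0) want 1×ALU +2rd +1wr — yes → AL1|MU2|ME2|BR1|rd2|wr3
(1) want 1×ALU +2rd +1wr — yes → AL0|MU2|ME2|BR1|rd0|wr2
(2) want 1×MEM +1rd +1wr — RD_PORT → AL0|MU2|ME2|BR1|rd0|wr2
(3) want 1×ALU +2rd +1wr — FU → AL0|MU2|ME2|BR1|rd0|wr2
(4) want 1×MUL +2rd +1wr — RD_PORT → AL0|MU2|ME2|BR1|rd0|wr2
(5) want 1×ALU +2rd +1wr — FU → AL0|MU2|ME2|BR1|rd0|wr2
(6) want 1×MEM +1rd +1wr — RD_PORT → AL0|MU2|ME2|BR1|rd0|wr2
(7) want 1×ALU +2rd +1wr — FU → AL0|MU2|ME2|BR1|rd0|wr2

reason(slot 6) = RD_PORT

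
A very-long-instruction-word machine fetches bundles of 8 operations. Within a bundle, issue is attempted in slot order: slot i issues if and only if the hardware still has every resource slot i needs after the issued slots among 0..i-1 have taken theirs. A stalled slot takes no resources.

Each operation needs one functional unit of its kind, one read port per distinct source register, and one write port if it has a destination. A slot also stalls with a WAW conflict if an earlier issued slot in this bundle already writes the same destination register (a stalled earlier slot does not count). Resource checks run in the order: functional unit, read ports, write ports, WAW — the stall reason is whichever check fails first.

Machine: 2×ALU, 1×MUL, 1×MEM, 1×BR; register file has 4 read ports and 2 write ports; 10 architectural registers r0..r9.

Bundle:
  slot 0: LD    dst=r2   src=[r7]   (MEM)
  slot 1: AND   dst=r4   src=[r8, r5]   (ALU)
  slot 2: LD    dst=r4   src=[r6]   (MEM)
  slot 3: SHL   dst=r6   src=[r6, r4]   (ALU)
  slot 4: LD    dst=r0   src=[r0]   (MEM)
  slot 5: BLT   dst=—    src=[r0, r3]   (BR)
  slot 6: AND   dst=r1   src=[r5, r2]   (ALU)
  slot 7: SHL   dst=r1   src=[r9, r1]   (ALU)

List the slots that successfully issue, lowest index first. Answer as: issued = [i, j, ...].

issued = [0, 1]

[0] MEM needs rd=1 wr=1: ok; after: ALU=2 MUL=1 MEM=0 BR=1, R=3, W=1
[1] ALU needs rd=2 wr=1: ok; after: ALU=1 MUL=1 MEM=0 BR=1, R=1, W=0
[2] MEM needs rd=1 wr=1: FU; after: ALU=1 MUL=1 MEM=0 BR=1, R=1, W=0
[3] ALU needs rd=2 wr=1: RD_PORT; after: ALU=1 MUL=1 MEM=0 BR=1, R=1, W=0
[4] MEM needs rd=1 wr=1: FU; after: ALU=1 MUL=1 MEM=0 BR=1, R=1, W=0
[5] BR needs rd=2 wr=0: RD_PORT; after: ALU=1 MUL=1 MEM=0 BR=1, R=1, W=0
[6] ALU needs rd=2 wr=1: RD_PORT; after: ALU=1 MUL=1 MEM=0 BR=1, R=1, W=0
[7] ALU needs rd=2 wr=1: RD_PORT; after: ALU=1 MUL=1 MEM=0 BR=1, R=1, W=0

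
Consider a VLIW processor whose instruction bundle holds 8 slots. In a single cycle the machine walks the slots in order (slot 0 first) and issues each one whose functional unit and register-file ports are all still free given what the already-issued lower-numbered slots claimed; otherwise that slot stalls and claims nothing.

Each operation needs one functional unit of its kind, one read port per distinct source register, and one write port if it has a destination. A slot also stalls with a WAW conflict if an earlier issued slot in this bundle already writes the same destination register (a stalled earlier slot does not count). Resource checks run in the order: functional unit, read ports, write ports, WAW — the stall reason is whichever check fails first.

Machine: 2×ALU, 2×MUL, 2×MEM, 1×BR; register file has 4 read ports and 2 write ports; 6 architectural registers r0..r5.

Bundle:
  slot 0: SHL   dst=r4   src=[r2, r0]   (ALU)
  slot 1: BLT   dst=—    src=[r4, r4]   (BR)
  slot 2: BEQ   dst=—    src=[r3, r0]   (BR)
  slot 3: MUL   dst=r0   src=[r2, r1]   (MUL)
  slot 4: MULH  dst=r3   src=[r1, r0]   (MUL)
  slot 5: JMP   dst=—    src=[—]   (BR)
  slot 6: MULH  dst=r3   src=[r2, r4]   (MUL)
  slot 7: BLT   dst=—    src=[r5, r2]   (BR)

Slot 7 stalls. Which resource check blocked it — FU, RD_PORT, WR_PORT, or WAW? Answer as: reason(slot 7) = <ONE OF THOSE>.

  0. ALU→r4 ⇒ go  {1A/2Mu/2Ld/1B | 2r 1w}
  1. BR ⇒ go  {1A/2Mu/2Ld/0B | 1r 1w}
  2. BR ⇒ no(FU)  {1A/2Mu/2Ld/0B | 1r 1w}
  3. MUL→r0 ⇒ no(RD_PORT)  {1A/2Mu/2Ld/0B | 1r 1w}
  4. MUL→r3 ⇒ no(RD_PORT)  {1A/2Mu/2Ld/0B | 1r 1w}
  5. BR ⇒ no(FU)  {1A/2Mu/2Ld/0B | 1r 1w}
  6. MUL→r3 ⇒ no(RD_PORT)  {1A/2Mu/2Ld/0B | 1r 1w}
  7. BR ⇒ no(FU)  {1A/2Mu/2Ld/0B | 1r 1w}

reason(slot 7) = FU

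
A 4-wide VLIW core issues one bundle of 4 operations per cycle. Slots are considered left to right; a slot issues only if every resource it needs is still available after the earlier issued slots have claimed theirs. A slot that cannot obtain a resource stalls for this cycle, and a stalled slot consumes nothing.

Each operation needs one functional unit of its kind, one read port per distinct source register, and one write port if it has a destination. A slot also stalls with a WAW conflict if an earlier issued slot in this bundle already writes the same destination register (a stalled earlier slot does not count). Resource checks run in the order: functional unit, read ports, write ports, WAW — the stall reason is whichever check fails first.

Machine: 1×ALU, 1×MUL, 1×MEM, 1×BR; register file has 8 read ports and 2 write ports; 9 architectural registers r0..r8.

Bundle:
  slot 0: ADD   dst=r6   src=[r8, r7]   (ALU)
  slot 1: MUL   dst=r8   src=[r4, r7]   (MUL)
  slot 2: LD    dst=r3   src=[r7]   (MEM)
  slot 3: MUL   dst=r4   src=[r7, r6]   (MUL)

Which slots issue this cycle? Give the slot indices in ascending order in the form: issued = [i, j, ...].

issued = [0, 1]

#0 ALU src=r8,r7 dispatched  <A:0 Mu:1 Ld:1 B:1 rd:6 wr:1>
#1 MUL src=r4,r7 dispatched  <A:0 Mu:0 Ld:1 B:1 rd:4 wr:0>
#2 MEM src=r7 held:WR_PORT  <A:0 Mu:0 Ld:1 B:1 rd:4 wr:0>
#3 MUL src=r7,r6 held:FU  <A:0 Mu:0 Ld:1 B:1 rd:4 wr:0>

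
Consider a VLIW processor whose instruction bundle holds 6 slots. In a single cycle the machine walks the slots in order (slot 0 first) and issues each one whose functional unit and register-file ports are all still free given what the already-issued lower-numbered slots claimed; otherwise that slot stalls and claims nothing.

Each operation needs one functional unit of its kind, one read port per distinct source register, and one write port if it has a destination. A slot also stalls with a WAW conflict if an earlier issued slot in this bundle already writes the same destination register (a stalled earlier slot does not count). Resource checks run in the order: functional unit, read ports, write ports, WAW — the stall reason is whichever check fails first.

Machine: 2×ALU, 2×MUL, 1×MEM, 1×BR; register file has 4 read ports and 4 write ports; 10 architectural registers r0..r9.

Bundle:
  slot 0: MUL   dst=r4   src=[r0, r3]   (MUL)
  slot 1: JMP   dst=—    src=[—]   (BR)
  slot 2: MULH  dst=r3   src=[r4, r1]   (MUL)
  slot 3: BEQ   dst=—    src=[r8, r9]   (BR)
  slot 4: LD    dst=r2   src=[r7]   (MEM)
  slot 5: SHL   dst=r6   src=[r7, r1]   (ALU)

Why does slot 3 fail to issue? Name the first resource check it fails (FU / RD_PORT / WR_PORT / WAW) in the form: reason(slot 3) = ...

reason(slot 3) = FU

#0 MUL src=r0,r3 dispatched  <A:2 Mu:1 Ld:1 B:1 rd:2 wr:3>
#1 BR src=- dispatched  <A:2 Mu:1 Ld:1 B:0 rd:2 wr:3>
#2 MUL src=r4,r1 dispatched  <A:2 Mu:0 Ld:1 B:0 rd:0 wr:2>
#3 BR src=r8,r9 held:FU  <A:2 Mu:0 Ld:1 B:0 rd:0 wr:2>
#4 MEM src=r7 held:RD_PORT  <A:2 Mu:0 Ld:1 B:0 rd:0 wr:2>
#5 ALU src=r7,r1 held:RD_PORT  <A:2 Mu:0 Ld:1 B:0 rd:0 wr:2>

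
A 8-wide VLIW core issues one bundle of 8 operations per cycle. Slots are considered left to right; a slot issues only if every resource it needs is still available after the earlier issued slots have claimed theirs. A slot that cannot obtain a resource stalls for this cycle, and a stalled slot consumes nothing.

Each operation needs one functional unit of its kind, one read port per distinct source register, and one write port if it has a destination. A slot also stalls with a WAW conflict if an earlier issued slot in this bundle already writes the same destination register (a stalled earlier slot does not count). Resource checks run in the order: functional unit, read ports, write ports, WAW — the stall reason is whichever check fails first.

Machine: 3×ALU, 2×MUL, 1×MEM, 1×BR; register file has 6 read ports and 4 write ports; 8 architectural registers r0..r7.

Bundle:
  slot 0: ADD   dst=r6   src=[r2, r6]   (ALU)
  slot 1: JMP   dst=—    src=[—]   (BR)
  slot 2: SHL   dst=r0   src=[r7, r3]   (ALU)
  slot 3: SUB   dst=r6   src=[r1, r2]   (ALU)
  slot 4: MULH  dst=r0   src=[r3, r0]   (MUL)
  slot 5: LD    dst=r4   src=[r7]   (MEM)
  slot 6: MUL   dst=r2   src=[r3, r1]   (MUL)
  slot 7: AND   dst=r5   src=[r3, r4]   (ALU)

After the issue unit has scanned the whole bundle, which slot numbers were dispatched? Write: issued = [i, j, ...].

issued = [0, 1, 2, 5]

#0 ALU src=r2,r6 dispatched  <A:2 Mu:2 Ld:1 B:1 rd:4 wr:3>
#1 BR src=- dispatched  <A:2 Mu:2 Ld:1 B:0 rd:4 wr:3>
#2 ALU src=r7,r3 dispatched  <A:1 Mu:2 Ld:1 B:0 rd:2 wr:2>
#3 ALU src=r1,r2 held:WAW  <A:1 Mu:2 Ld:1 B:0 rd:2 wr:2>
#4 MUL src=r3,r0 held:WAW  <A:1 Mu:2 Ld:1 B:0 rd:2 wr:2>
#5 MEM src=r7 dispatched  <A:1 Mu:2 Ld:0 B:0 rd:1 wr:1>
#6 MUL src=r3,r1 held:RD_PORT  <A:1 Mu:2 Ld:0 B:0 rd:1 wr:1>
#7 ALU src=r3,r4 held:RD_PORT  <A:1 Mu:2 Ld:0 B:0 rd:1 wr:1>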